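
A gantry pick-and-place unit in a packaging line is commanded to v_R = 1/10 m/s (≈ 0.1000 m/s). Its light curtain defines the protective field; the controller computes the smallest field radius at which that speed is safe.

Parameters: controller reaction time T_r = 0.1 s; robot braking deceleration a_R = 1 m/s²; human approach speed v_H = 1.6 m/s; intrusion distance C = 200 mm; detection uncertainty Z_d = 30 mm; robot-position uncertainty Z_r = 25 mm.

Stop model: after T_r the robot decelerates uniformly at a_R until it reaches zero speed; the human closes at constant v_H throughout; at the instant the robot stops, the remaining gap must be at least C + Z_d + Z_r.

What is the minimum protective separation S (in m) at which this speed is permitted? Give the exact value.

S_min = 59/100 m = 0.5900 m

braking lasts T_s = (1/10)/1 = 0.1000 s
robot in T_r: 0.1000·0.1000 = 0.0100 m
robot covers 0.1000·0.1000 − ½·1.0000·0.1000² = 0.0050 m while stopping
person approaches 1.6000·(0.1000+0.1000) = 0.3200 m
residual clearance needed = 0.2000+0.0300+0.0250 = 0.2550 m
S_min ≈ 0.0100+0.0050+0.3200+0.2550  ⇒  S_min = 59/100 m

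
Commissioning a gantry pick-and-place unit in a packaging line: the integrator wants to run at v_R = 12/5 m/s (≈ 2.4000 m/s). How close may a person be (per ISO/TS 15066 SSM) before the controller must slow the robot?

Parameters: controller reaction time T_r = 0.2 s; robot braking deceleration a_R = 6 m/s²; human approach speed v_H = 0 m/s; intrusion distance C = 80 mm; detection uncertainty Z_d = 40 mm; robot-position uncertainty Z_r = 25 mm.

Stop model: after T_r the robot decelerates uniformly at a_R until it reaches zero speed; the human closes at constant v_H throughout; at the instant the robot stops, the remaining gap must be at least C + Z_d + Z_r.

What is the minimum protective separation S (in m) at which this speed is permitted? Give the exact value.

S_min = 221/200 m = 1.1050 m

T_s = v_R/a_R = (12/5)/6 = 0.4000 s
reaction-phase robot travel = 2.4000·0.2000 = 0.4800 m
braking distance = 2.4000²/(2·6.0000) = 0.4800 m
human over T_r+T_s: 0.0000·(0.2000+0.4000) = 0.0000 m
C+Z_d+Z_r = 0.0800+0.0400+0.0250 = 0.1450 m
S_min ≈ 0.4800+0.4800+0.0000+0.1450  ⇒  S_min = 221/200 m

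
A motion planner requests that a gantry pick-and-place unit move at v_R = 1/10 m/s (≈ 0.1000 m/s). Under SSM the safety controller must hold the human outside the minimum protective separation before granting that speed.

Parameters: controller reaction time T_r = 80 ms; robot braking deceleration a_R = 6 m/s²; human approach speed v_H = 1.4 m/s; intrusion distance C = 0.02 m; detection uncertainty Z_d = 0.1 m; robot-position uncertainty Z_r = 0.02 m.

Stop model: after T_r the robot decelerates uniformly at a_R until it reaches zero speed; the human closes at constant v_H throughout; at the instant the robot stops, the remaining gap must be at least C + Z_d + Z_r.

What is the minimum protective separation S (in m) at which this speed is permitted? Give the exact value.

braking lasts T_s = (1/10)/6 = 0.0167 s
robot in T_r: 0.1000·0.0800 = 0.0080 m
robot under decel: 0.1000²/(2·6.0000) = 0.0008 m
human over T_r+T_s: 1.4000·(0.0800+0.0167) = 0.1353 m
margins: 0.0200+0.1000+0.0200 = 0.1400 m
S_min ≈ 0.0080+0.0008+0.1353+0.1400  ⇒  S_min = 341/1200 m

S_min = 341/1200 m = 0.2842 m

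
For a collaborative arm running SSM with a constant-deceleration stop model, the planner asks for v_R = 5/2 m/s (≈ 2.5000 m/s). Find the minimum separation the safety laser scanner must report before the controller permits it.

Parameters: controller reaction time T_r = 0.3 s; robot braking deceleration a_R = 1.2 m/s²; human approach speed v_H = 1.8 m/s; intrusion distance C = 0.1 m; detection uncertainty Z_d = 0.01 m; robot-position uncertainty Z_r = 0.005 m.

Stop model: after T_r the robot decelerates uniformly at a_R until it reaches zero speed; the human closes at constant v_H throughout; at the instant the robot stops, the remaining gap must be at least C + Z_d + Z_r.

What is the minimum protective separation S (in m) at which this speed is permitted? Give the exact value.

S_min = 9311/1200 m = 7.7592 m

stop time T_s = (5/2)/(6/5) = 2.0833 s
robot in T_r: 2.5000·0.3000 = 0.7500 m
robot under decel: 2.5000²/(2·1.2000) = 2.6042 m
human over T_r+T_s: 1.8000·(0.3000+2.0833) = 4.2900 m
margins: 0.1000+0.0100+0.0050 = 0.1150 m
S_min ≈ 0.7500+2.6042+4.2900+0.1150  ⇒  S_min = 9311/1200 m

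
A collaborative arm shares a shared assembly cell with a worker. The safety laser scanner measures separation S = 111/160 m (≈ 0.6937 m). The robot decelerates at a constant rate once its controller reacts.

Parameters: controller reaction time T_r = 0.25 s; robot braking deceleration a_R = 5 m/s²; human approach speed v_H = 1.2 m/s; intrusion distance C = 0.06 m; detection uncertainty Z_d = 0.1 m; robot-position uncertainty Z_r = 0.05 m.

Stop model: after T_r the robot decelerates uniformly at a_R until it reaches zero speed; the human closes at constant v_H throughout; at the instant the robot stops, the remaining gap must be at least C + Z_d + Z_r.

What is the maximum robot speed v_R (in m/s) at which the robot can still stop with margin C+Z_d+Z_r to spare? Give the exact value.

v_R_max = 7/20 m/s = 0.3500 m/s

at the boundary: (1/10)·v² + (49/100)·v + (-147/800) = 0
  disc = (49/100)² − 4·(1/10)·(-147/800) = 196/625 ; √disc = 14/25
  v_R = (−(49/100) + 14/25) / (2·(1/10)) = 7/20 m/s
check:
braking lasts T_s = (7/20)/5 = 0.0700 s
robot in T_r: 0.3500·0.2500 = 0.0875 m
robot covers 0.3500·0.0700 − ½·5.0000·0.0700² = 0.0123 m while stopping
human over T_r+T_s: 1.2000·(0.2500+0.0700) = 0.3840 m
residual clearance needed = 0.0600+0.1000+0.0500 = 0.2100 m
sum ≈ 0.0875+0.0123+0.3840+0.2100 ≈ 0.6937 m = S ✓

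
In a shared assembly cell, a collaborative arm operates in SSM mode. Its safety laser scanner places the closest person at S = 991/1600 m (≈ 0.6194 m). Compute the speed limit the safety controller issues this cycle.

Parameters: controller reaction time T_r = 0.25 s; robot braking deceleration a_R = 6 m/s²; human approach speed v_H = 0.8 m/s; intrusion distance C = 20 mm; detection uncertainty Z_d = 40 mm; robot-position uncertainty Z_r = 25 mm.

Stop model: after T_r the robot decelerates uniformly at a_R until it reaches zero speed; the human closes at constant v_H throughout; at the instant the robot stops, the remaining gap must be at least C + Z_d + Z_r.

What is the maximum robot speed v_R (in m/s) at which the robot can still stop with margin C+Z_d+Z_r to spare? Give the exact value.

v_R_max = 3/4 m/s = 0.7500 m/s

quadratic (1/12)·v² + (23/60)·v + (-107/320) = 0
  disc = (23/60)² − 4·(1/12)·(-107/320) = 3721/14400 ; √disc = 61/120
  v_R = (−(23/60) + 61/120) / (2·(1/12)) = 3/4 m/s
check:
braking lasts T_s = (3/4)/6 = 0.1250 s
reaction-phase robot travel = 0.7500·0.2500 = 0.1875 m
robot under decel: 0.7500²/(2·6.0000) = 0.0469 m
human closes 0.8000·0.3750 = 0.3000 m
margins: 0.0200+0.0400+0.0250 = 0.0850 m
sum ≈ 0.1875+0.0469+0.3000+0.0850 ≈ 0.6194 m = S ✓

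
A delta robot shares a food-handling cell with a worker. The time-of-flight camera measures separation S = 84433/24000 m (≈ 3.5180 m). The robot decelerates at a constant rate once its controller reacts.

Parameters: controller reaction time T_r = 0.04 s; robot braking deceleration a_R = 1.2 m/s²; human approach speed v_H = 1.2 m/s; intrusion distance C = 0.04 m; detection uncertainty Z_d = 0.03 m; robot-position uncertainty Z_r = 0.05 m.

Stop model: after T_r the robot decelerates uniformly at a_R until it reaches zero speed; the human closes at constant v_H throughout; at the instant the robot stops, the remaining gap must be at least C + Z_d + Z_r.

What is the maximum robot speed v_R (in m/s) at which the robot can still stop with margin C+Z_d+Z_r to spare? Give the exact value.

collect terms ⇒ (5/12)·v_R² + (26/25)·v_R + (-80401/24000) = 0
  disc = (26/25)² − 4·(5/12)·(-80401/24000) = 2399401/360000 ; √disc = 1549/600
  v_R = (−(26/25) + 1549/600) / (2·(5/12)) = 37/20 m/s
check:
stop time T_s = (37/20)/(6/5) = 1.5417 s
robot covers v_R·T_r = 1.8500·0.0400 = 0.0740 m before braking
braking distance = 1.8500²/(2·1.2000) = 1.4260 m
human over T_r+T_s: 1.2000·(0.0400+1.5417) = 1.8980 m
C+Z_d+Z_r = 0.0400+0.0300+0.0500 = 0.1200 m
sum ≈ 0.0740+1.4260+1.8980+0.1200 ≈ 3.5180 m = S ✓

v_R_max = 37/20 m/s = 1.8500 m/s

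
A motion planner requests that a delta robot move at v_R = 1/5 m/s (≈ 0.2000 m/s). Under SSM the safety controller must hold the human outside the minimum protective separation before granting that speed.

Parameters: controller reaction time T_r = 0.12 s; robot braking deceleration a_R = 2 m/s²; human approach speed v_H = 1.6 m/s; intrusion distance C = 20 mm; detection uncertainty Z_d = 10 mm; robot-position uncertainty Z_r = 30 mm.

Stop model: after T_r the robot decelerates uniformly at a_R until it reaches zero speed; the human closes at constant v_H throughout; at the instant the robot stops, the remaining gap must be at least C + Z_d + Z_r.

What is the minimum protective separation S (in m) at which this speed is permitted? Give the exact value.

T_s = v_R/a_R = (1/5)/2 = 0.1000 s
robot covers v_R·T_r = 0.2000·0.1200 = 0.0240 m before braking
braking distance = 0.2000²/(2·2.0000) = 0.0100 m
person approaches 1.6000·(0.1200+0.1000) = 0.3520 m
residual clearance needed = 0.0200+0.0100+0.0300 = 0.0600 m
S_min ≈ 0.0240+0.0100+0.3520+0.0600  ⇒  S_min = 223/500 m

S_min = 223/500 m = 0.4460 m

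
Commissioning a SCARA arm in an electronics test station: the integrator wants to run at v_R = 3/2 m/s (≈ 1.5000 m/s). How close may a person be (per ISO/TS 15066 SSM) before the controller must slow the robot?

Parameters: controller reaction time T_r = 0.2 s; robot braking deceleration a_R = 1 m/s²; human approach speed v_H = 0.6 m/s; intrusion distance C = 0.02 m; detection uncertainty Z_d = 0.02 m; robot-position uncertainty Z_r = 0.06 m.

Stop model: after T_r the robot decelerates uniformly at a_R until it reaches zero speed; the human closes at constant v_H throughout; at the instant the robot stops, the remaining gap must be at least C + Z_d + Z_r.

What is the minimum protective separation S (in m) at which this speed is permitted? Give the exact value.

S_min = 509/200 m = 2.5450 m

stop time T_s = (3/2)/1 = 1.5000 s
robot covers v_R·T_r = 1.5000·0.2000 = 0.3000 m before braking
robot covers 1.5000·1.5000 − ½·1.0000·1.5000² = 1.1250 m while stopping
person approaches 0.6000·(0.2000+1.5000) = 1.0200 m
residual clearance needed = 0.0200+0.0200+0.0600 = 0.1000 m
S_min ≈ 0.3000+1.1250+1.0200+0.1000  ⇒  S_min = 509/200 m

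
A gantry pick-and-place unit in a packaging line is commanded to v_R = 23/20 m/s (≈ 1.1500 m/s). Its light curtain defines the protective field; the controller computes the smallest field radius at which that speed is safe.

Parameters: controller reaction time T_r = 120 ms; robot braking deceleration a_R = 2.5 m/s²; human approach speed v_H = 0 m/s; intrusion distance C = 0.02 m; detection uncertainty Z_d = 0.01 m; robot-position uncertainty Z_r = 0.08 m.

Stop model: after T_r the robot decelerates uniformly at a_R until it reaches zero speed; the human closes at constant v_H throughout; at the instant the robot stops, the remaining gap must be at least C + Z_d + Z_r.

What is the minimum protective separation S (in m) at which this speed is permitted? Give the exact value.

S_min = 41/80 m = 0.5125 m

stop time T_s = (23/20)/(5/2) = 0.4600 s
robot covers v_R·T_r = 1.1500·0.1200 = 0.1380 m before braking
robot covers 1.1500·0.4600 − ½·2.5000·0.4600² = 0.2645 m while stopping
human over T_r+T_s: 0.0000·(0.1200+0.4600) = 0.0000 m
residual clearance needed = 0.0200+0.0100+0.0800 = 0.1100 m
S_min ≈ 0.1380+0.2645+0.0000+0.1100  ⇒  S_min = 41/80 m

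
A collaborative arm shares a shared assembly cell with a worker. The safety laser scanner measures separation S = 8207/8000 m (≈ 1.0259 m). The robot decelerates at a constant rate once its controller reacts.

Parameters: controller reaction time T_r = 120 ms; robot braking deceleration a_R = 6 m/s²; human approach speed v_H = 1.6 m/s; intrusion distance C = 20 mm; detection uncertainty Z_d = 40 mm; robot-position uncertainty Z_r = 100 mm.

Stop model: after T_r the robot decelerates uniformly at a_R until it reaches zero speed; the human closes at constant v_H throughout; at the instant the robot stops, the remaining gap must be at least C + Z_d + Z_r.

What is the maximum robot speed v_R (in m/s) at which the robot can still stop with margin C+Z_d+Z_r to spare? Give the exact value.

v_R_max = 27/20 m/s = 1.3500 m/s

collect terms ⇒ (1/12)·v_R² + (29/75)·v_R + (-5391/8000) = 0
  disc = (29/75)² − 4·(1/12)·(-5391/8000) = 134689/360000 ; √disc = 367/600
  v_R = (−(29/75) + 367/600) / (2·(1/12)) = 27/20 m/s
check:
T_s = v_R/a_R = (27/20)/6 = 0.2250 s
robot in T_r: 1.3500·0.1200 = 0.1620 m
braking distance = 1.3500²/(2·6.0000) = 0.1519 m
human over T_r+T_s: 1.6000·(0.1200+0.2250) = 0.5520 m
residual clearance needed = 0.0200+0.0400+0.1000 = 0.1600 m
sum ≈ 0.1620+0.1519+0.5520+0.1600 ≈ 1.0259 m = S ✓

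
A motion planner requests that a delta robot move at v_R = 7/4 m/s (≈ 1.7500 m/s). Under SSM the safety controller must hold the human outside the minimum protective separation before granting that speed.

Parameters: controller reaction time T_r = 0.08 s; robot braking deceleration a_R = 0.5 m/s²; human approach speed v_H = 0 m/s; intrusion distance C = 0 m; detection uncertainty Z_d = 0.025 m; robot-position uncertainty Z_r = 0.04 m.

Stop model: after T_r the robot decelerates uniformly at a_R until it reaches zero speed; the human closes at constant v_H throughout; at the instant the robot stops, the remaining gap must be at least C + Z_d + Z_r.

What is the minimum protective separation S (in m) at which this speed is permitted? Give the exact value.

S_min = 1307/400 m = 3.2675 m

T_s = v_R/a_R = (7/4)/(1/2) = 3.5000 s
robot in T_r: 1.7500·0.0800 = 0.1400 m
braking distance = 1.7500²/(2·0.5000) = 3.0625 m
human over T_r+T_s: 0.0000·(0.0800+3.5000) = 0.0000 m
C+Z_d+Z_r = 0.0000+0.0250+0.0400 = 0.0650 m
S_min ≈ 0.1400+3.0625+0.0000+0.0650  ⇒  S_min = 1307/400 m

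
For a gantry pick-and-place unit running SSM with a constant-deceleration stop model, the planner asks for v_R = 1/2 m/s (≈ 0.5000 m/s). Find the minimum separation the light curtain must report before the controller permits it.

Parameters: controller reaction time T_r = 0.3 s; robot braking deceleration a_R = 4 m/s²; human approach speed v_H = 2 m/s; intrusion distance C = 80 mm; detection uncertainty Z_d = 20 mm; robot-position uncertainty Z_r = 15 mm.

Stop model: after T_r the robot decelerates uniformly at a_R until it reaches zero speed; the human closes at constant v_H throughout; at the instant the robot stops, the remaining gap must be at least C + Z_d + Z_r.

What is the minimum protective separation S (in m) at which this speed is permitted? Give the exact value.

S_min = 917/800 m = 1.1462 m

braking lasts T_s = (1/2)/4 = 0.1250 s
robot covers v_R·T_r = 0.5000·0.3000 = 0.1500 m before braking
robot covers 0.5000·0.1250 − ½·4.0000·0.1250² = 0.0312 m while stopping
human closes 2.0000·0.4250 = 0.8500 m
residual clearance needed = 0.0800+0.0200+0.0150 = 0.1150 m
S_min ≈ 0.1500+0.0312+0.8500+0.1150  ⇒  S_min = 917/800 m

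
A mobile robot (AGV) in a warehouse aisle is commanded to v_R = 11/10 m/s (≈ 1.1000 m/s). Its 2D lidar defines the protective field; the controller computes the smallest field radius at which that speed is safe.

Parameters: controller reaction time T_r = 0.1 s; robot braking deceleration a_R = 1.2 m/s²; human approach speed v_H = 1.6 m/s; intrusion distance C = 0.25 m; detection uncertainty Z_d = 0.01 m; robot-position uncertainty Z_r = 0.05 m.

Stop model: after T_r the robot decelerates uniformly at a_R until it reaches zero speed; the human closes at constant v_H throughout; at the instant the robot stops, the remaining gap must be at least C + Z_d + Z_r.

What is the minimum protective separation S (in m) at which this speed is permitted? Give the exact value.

braking lasts T_s = (11/10)/(6/5) = 0.9167 s
robot in T_r: 1.1000·0.1000 = 0.1100 m
robot covers 1.1000·0.9167 − ½·1.2000·0.9167² = 0.5042 m while stopping
human over T_r+T_s: 1.6000·(0.1000+0.9167) = 1.6267 m
C+Z_d+Z_r = 0.2500+0.0100+0.0500 = 0.3100 m
S_min ≈ 0.1100+0.5042+1.6267+0.3100  ⇒  S_min = 3061/1200 m

S_min = 3061/1200 m = 2.5508 m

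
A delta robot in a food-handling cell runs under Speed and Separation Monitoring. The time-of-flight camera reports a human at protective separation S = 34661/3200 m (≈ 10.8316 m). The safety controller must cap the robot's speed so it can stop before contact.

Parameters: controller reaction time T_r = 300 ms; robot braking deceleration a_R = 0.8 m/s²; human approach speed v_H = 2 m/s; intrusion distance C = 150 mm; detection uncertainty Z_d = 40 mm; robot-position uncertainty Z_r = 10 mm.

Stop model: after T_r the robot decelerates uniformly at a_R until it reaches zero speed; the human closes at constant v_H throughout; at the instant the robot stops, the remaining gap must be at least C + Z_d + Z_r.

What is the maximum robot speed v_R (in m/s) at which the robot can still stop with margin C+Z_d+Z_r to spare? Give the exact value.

collect terms ⇒ (5/8)·v_R² + (14/5)·v_R + (-32101/3200) = 0
  disc = (14/5)² − 4·(5/8)·(-32101/3200) = 210681/6400 ; √disc = 459/80
  v_R = (−(14/5) + 459/80) / (2·(5/8)) = 47/20 m/s
check:
stop time T_s = (47/20)/(4/5) = 2.9375 s
robot in T_r: 2.3500·0.3000 = 0.7050 m
braking distance = 2.3500²/(2·0.8000) = 3.4516 m
human closes 2.0000·3.2375 = 6.4750 m
margins: 0.1500+0.0400+0.0100 = 0.2000 m
sum ≈ 0.7050+3.4516+6.4750+0.2000 ≈ 10.8316 m = S ✓

v_R_max = 47/20 m/s = 2.3500 m/s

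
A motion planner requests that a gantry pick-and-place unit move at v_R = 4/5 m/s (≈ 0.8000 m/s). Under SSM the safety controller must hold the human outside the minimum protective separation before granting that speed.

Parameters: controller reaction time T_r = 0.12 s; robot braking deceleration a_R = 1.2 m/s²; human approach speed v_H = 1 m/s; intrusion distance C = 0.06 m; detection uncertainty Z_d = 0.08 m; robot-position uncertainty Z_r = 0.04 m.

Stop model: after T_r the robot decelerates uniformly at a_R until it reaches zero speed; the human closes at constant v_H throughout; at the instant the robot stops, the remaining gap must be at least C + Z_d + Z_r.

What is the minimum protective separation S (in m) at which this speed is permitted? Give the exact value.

S_min = 997/750 m = 1.3293 m

T_s = v_R/a_R = (4/5)/(6/5) = 0.6667 s
reaction-phase robot travel = 0.8000·0.1200 = 0.0960 m
braking distance = 0.8000²/(2·1.2000) = 0.2667 m
person approaches 1.0000·(0.1200+0.6667) = 0.7867 m
residual clearance needed = 0.0600+0.0800+0.0400 = 0.1800 m
S_min ≈ 0.0960+0.2667+0.7867+0.1800  ⇒  S_min = 997/750 m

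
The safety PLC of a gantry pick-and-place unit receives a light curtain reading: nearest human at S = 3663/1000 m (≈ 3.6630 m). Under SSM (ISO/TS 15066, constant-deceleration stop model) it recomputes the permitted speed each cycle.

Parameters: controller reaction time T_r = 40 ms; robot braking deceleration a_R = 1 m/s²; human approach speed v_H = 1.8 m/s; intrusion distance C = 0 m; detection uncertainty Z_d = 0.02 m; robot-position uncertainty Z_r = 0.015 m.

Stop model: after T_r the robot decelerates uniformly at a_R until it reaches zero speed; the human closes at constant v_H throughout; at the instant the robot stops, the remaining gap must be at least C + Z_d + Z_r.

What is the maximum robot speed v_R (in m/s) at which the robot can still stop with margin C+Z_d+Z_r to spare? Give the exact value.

quadratic (1/2)·v² + (46/25)·v + (-889/250) = 0
  disc = (46/25)² − 4·(1/2)·(-889/250) = 6561/625 ; √disc = 81/25
  v_R = (−(46/25) + 81/25) / (2·(1/2)) = 7/5 m/s
check:
stop time T_s = (7/5)/1 = 1.4000 s
robot in T_r: 1.4000·0.0400 = 0.0560 m
robot covers 1.4000·1.4000 − ½·1.0000·1.4000² = 0.9800 m while stopping
human closes 1.8000·1.4400 = 2.5920 m
residual clearance needed = 0.0000+0.0200+0.0150 = 0.0350 m
sum ≈ 0.0560+0.9800+2.5920+0.0350 ≈ 3.6630 m = S ✓

v_R_max = 7/5 m/s = 1.4000 m/s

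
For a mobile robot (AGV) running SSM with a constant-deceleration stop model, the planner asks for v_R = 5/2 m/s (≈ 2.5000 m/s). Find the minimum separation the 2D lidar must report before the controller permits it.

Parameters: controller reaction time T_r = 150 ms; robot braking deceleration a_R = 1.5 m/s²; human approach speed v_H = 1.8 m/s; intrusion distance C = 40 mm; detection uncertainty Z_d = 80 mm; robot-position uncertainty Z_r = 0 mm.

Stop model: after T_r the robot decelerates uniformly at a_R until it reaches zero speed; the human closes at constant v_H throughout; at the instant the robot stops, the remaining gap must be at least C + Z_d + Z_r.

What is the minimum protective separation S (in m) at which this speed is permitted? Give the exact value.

S_min = 3509/600 m = 5.8483 m

T_s = v_R/a_R = (5/2)/(3/2) = 1.6667 s
robot covers v_R·T_r = 2.5000·0.1500 = 0.3750 m before braking
braking distance = 2.5000²/(2·1.5000) = 2.0833 m
person approaches 1.8000·(0.1500+1.6667) = 3.2700 m
margins: 0.0400+0.0800+0.0000 = 0.1200 m
S_min ≈ 0.3750+2.0833+3.2700+0.1200  ⇒  S_min = 3509/600 m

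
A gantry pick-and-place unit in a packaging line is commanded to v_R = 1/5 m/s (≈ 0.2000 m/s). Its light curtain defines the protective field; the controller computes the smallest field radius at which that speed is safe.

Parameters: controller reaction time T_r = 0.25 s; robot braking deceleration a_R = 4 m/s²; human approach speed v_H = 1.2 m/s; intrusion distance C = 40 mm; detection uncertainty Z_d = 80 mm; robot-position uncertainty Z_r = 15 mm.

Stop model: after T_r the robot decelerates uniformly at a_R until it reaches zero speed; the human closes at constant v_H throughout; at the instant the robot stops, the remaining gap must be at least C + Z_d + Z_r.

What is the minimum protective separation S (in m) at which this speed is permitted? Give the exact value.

S_min = 11/20 m = 0.5500 m

stop time T_s = (1/5)/4 = 0.0500 s
reaction-phase robot travel = 0.2000·0.2500 = 0.0500 m
robot covers 0.2000·0.0500 − ½·4.0000·0.0500² = 0.0050 m while stopping
human over T_r+T_s: 1.2000·(0.2500+0.0500) = 0.3600 m
margins: 0.0400+0.0800+0.0150 = 0.1350 m
S_min ≈ 0.0500+0.0050+0.3600+0.1350  ⇒  S_min = 11/20 m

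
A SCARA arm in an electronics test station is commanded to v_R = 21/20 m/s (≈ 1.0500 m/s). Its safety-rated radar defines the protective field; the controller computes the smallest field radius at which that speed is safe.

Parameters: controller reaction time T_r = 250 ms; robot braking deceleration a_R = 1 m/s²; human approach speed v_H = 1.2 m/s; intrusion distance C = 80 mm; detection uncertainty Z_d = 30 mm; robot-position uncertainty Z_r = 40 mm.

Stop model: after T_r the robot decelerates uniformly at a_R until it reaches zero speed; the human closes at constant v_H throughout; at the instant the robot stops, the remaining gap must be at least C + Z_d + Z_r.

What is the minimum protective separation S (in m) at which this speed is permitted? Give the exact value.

braking lasts T_s = (21/20)/1 = 1.0500 s
robot covers v_R·T_r = 1.0500·0.2500 = 0.2625 m before braking
robot covers 1.0500·1.0500 − ½·1.0000·1.0500² = 0.5513 m while stopping
human over T_r+T_s: 1.2000·(0.2500+1.0500) = 1.5600 m
residual clearance needed = 0.0800+0.0300+0.0400 = 0.1500 m
S_min ≈ 0.2625+0.5513+1.5600+0.1500  ⇒  S_min = 2019/800 m

S_min = 2019/800 m = 2.5238 m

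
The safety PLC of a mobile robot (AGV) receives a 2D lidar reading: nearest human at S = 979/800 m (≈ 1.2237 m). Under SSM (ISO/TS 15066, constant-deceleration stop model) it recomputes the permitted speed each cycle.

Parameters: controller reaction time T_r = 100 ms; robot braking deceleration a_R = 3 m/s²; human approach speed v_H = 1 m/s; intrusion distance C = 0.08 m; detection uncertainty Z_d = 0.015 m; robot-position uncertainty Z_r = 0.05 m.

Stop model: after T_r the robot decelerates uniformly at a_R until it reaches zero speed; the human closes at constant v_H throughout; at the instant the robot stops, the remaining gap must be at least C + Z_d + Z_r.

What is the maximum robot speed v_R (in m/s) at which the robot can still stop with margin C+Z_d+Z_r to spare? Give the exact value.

quadratic (1/6)·v² + (13/30)·v + (-783/800) = 0
  disc = (13/30)² − 4·(1/6)·(-783/800) = 121/144 ; √disc = 11/12
  v_R = (−(13/30) + 11/12) / (2·(1/6)) = 29/20 m/s
check:
T_s = v_R/a_R = (29/20)/3 = 0.4833 s
reaction-phase robot travel = 1.4500·0.1000 = 0.1450 m
robot covers 1.4500·0.4833 − ½·3.0000·0.4833² = 0.3504 m while stopping
human over T_r+T_s: 1.0000·(0.1000+0.4833) = 0.5833 m
C+Z_d+Z_r = 0.0800+0.0150+0.0500 = 0.1450 m
sum ≈ 0.1450+0.3504+0.5833+0.1450 ≈ 1.2237 m = S ✓

v_R_max = 29/20 m/s = 1.4500 m/s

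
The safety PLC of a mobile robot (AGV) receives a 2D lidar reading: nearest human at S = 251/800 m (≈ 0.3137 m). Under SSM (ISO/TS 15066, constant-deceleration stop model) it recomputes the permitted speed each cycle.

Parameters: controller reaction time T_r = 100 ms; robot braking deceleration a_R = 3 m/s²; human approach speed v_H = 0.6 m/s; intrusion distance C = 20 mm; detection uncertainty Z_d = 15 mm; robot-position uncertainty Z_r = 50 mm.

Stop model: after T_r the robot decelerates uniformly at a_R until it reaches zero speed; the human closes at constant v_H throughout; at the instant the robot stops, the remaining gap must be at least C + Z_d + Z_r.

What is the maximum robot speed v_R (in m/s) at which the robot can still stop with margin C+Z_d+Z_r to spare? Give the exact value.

v_R_max = 9/20 m/s = 0.4500 m/s

at the boundary: (1/6)·v² + (3/10)·v + (-27/160) = 0
  disc = (3/10)² − 4·(1/6)·(-27/160) = 81/400 ; √disc = 9/20
  v_R = (−(3/10) + 9/20) / (2·(1/6)) = 9/20 m/s
check:
T_s = v_R/a_R = (9/20)/3 = 0.1500 s
robot covers v_R·T_r = 0.4500·0.1000 = 0.0450 m before braking
robot covers 0.4500·0.1500 − ½·3.0000·0.1500² = 0.0338 m while stopping
human closes 0.6000·0.2500 = 0.1500 m
residual clearance needed = 0.0200+0.0150+0.0500 = 0.0850 m
sum ≈ 0.0450+0.0338+0.1500+0.0850 ≈ 0.3137 m = S ✓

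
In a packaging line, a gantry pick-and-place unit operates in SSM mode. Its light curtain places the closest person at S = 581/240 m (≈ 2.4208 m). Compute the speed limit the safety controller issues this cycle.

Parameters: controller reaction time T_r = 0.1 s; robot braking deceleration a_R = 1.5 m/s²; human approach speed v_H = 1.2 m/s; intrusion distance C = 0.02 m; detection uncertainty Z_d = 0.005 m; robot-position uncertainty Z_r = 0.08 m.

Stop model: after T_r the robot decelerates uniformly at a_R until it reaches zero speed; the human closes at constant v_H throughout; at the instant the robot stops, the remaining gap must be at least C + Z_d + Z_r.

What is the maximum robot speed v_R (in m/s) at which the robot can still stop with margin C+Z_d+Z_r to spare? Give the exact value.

collect terms ⇒ (1/3)·v_R² + (9/10)·v_R + (-527/240) = 0
  disc = (9/10)² − 4·(1/3)·(-527/240) = 841/225 ; √disc = 29/15
  v_R = (−(9/10) + 29/15) / (2·(1/3)) = 31/20 m/s
check:
T_s = v_R/a_R = (31/20)/(3/2) = 1.0333 s
robot covers v_R·T_r = 1.5500·0.1000 = 0.1550 m before braking
robot covers 1.5500·1.0333 − ½·1.5000·1.0333² = 0.8008 m while stopping
human closes 1.2000·1.1333 = 1.3600 m
residual clearance needed = 0.0200+0.0050+0.0800 = 0.1050 m
sum ≈ 0.1550+0.8008+1.3600+0.1050 ≈ 2.4208 m = S ✓

v_R_max = 31/20 m/s = 1.5500 m/s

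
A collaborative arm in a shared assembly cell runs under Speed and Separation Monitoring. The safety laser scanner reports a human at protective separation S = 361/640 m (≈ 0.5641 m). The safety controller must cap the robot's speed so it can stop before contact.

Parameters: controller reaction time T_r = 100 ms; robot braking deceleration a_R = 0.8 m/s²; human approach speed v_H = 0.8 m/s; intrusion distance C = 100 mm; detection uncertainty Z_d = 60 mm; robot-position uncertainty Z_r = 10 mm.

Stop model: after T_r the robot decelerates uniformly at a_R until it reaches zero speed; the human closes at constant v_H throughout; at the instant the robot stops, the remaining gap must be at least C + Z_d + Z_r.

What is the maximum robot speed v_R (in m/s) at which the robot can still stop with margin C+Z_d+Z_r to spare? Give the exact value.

v_R_max = 1/4 m/s = 0.2500 m/s

quadratic (5/8)·v² + (11/10)·v + (-201/640) = 0
  disc = (11/10)² − 4·(5/8)·(-201/640) = 12769/6400 ; √disc = 113/80
  v_R = (−(11/10) + 113/80) / (2·(5/8)) = 1/4 m/s
check:
braking lasts T_s = (1/4)/(4/5) = 0.3125 s
robot covers v_R·T_r = 0.2500·0.1000 = 0.0250 m before braking
braking distance = 0.2500²/(2·0.8000) = 0.0391 m
human over T_r+T_s: 0.8000·(0.1000+0.3125) = 0.3300 m
margins: 0.1000+0.0600+0.0100 = 0.1700 m
sum ≈ 0.0250+0.0391+0.3300+0.1700 ≈ 0.5641 m = S ✓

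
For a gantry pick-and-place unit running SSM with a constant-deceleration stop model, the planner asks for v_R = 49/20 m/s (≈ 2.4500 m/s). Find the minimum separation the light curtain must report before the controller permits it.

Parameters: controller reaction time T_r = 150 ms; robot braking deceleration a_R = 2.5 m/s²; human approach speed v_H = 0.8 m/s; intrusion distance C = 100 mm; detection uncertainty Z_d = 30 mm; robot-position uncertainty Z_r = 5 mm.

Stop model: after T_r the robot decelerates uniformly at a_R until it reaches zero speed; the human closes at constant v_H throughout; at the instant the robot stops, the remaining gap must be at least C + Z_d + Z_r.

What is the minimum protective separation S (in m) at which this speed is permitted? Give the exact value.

T_s = v_R/a_R = (49/20)/(5/2) = 0.9800 s
robot covers v_R·T_r = 2.4500·0.1500 = 0.3675 m before braking
braking distance = 2.4500²/(2·2.5000) = 1.2005 m
person approaches 0.8000·(0.1500+0.9800) = 0.9040 m
residual clearance needed = 0.1000+0.0300+0.0050 = 0.1350 m
S_min ≈ 0.3675+1.2005+0.9040+0.1350  ⇒  S_min = 2607/1000 m

S_min = 2607/1000 m = 2.6070 m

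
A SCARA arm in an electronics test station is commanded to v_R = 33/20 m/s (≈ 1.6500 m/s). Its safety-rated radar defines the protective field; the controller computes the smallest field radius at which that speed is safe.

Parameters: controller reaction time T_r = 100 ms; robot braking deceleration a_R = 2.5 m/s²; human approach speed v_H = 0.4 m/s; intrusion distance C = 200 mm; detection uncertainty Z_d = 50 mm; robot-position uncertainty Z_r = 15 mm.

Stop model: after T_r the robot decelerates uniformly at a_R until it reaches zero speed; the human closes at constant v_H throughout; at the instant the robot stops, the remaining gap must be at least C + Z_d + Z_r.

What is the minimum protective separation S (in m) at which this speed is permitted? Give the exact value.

stop time T_s = (33/20)/(5/2) = 0.6600 s
robot in T_r: 1.6500·0.1000 = 0.1650 m
robot under decel: 1.6500²/(2·2.5000) = 0.5445 m
person approaches 0.4000·(0.1000+0.6600) = 0.3040 m
C+Z_d+Z_r = 0.2000+0.0500+0.0150 = 0.2650 m
S_min ≈ 0.1650+0.5445+0.3040+0.2650  ⇒  S_min = 2557/2000 m

S_min = 2557/2000 m = 1.2785 m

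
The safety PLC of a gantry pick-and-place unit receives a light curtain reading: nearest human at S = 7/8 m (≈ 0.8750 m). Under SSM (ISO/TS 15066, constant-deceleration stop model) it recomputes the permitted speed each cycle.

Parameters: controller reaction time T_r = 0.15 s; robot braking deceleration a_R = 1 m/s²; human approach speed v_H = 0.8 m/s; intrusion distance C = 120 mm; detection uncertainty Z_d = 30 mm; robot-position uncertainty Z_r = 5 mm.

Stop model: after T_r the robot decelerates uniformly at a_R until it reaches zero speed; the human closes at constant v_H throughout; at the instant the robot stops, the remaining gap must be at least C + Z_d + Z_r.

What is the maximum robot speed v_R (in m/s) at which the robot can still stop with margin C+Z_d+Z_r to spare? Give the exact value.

v_R_max = 1/2 m/s = 0.5000 m/s

quadratic (1/2)·v² + (19/20)·v + (-3/5) = 0
  disc = (19/20)² − 4·(1/2)·(-3/5) = 841/400 ; √disc = 29/20
  v_R = (−(19/20) + 29/20) / (2·(1/2)) = 1/2 m/s
check:
braking lasts T_s = (1/2)/1 = 0.5000 s
reaction-phase robot travel = 0.5000·0.1500 = 0.0750 m
robot under decel: 0.5000²/(2·1.0000) = 0.1250 m
human over T_r+T_s: 0.8000·(0.1500+0.5000) = 0.5200 m
margins: 0.1200+0.0300+0.0050 = 0.1550 m
sum ≈ 0.0750+0.1250+0.5200+0.1550 ≈ 0.8750 m = S ✓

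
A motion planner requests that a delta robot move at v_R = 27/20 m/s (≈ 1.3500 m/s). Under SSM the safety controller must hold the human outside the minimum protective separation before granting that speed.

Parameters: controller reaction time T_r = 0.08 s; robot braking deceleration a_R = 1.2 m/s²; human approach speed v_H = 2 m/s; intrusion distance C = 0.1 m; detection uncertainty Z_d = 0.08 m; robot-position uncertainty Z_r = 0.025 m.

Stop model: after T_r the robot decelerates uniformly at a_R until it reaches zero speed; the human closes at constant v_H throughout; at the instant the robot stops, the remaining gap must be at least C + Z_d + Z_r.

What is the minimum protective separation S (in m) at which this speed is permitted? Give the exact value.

stop time T_s = (27/20)/(6/5) = 1.1250 s
robot covers v_R·T_r = 1.3500·0.0800 = 0.1080 m before braking
robot under decel: 1.3500²/(2·1.2000) = 0.7594 m
person approaches 2.0000·(0.0800+1.1250) = 2.4100 m
margins: 0.1000+0.0800+0.0250 = 0.2050 m
S_min ≈ 0.1080+0.7594+2.4100+0.2050  ⇒  S_min = 27859/8000 m

S_min = 27859/8000 m = 3.4824 m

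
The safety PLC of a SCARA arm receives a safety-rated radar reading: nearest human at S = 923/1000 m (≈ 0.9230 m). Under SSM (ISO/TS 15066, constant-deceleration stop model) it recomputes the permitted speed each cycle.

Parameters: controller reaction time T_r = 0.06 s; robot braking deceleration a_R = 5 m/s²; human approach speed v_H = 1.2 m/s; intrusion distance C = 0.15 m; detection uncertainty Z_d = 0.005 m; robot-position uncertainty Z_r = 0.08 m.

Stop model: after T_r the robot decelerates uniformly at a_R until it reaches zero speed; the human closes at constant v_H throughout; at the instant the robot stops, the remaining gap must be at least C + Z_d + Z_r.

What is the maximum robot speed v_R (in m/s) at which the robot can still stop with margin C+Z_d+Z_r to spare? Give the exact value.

v_R_max = 7/5 m/s = 1.4000 m/s

at the boundary: (1/10)·v² + (3/10)·v + (-77/125) = 0
  disc = (3/10)² − 4·(1/10)·(-77/125) = 841/2500 ; √disc = 29/50
  v_R = (−(3/10) + 29/50) / (2·(1/10)) = 7/5 m/s
check:
T_s = v_R/a_R = (7/5)/5 = 0.2800 s
robot in T_r: 1.4000·0.0600 = 0.0840 m
robot covers 1.4000·0.2800 − ½·5.0000·0.2800² = 0.1960 m while stopping
person approaches 1.2000·(0.0600+0.2800) = 0.4080 m
C+Z_d+Z_r = 0.1500+0.0050+0.0800 = 0.2350 m
sum ≈ 0.0840+0.1960+0.4080+0.2350 ≈ 0.9230 m = S ✓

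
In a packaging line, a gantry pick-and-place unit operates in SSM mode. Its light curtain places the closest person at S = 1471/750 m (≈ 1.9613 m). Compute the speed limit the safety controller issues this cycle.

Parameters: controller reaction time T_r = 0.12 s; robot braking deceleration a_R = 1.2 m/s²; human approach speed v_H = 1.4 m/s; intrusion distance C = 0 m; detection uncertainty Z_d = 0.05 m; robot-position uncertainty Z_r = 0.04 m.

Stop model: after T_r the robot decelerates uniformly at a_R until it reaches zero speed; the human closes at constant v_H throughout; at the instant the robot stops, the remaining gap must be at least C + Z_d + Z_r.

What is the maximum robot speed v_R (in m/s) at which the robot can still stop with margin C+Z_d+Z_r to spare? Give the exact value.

quadratic (5/12)·v² + (193/150)·v + (-511/300) = 0
  disc = (193/150)² − 4·(5/12)·(-511/300) = 2809/625 ; √disc = 53/25
  v_R = (−(193/150) + 53/25) / (2·(5/12)) = 1 m/s
check:
stop time T_s = 1/(6/5) = 0.8333 s
robot covers v_R·T_r = 1.0000·0.1200 = 0.1200 m before braking
robot covers 1.0000·0.8333 − ½·1.2000·0.8333² = 0.4167 m while stopping
human closes 1.4000·0.9533 = 1.3347 m
residual clearance needed = 0.0000+0.0500+0.0400 = 0.0900 m
sum ≈ 0.1200+0.4167+1.3347+0.0900 ≈ 1.9613 m = S ✓

v_R_max = 1 m/s = 1.0000 m/s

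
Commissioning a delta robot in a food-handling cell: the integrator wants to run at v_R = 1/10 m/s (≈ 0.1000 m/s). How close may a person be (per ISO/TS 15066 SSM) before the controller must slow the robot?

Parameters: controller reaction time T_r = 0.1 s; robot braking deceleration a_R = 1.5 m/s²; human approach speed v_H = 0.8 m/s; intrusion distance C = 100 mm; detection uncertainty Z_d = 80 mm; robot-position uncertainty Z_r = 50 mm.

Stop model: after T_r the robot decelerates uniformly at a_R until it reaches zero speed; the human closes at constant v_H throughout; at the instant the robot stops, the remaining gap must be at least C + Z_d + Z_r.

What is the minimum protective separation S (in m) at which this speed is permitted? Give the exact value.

T_s = v_R/a_R = (1/10)/(3/2) = 0.0667 s
robot in T_r: 0.1000·0.1000 = 0.0100 m
robot covers 0.1000·0.0667 − ½·1.5000·0.0667² = 0.0033 m while stopping
human over T_r+T_s: 0.8000·(0.1000+0.0667) = 0.1333 m
margins: 0.1000+0.0800+0.0500 = 0.2300 m
S_min ≈ 0.0100+0.0033+0.1333+0.2300  ⇒  S_min = 113/300 m

S_min = 113/300 m = 0.3767 m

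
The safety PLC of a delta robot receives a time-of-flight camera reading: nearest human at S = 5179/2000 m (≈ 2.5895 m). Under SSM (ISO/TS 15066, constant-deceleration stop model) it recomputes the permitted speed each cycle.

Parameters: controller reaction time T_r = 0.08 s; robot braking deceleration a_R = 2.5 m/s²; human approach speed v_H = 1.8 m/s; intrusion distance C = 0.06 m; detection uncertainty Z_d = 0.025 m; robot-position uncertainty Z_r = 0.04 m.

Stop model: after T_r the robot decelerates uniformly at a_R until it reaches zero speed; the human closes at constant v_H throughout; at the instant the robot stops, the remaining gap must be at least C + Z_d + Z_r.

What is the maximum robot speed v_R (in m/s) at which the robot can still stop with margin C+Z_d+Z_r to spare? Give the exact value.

collect terms ⇒ (1/5)·v_R² + (4/5)·v_R + (-4641/2000) = 0
  disc = (4/5)² − 4·(1/5)·(-4641/2000) = 6241/2500 ; √disc = 79/50
  v_R = (−(4/5) + 79/50) / (2·(1/5)) = 39/20 m/s
check:
T_s = v_R/a_R = (39/20)/(5/2) = 0.7800 s
robot in T_r: 1.9500·0.0800 = 0.1560 m
robot covers 1.9500·0.7800 − ½·2.5000·0.7800² = 0.7605 m while stopping
person approaches 1.8000·(0.0800+0.7800) = 1.5480 m
residual clearance needed = 0.0600+0.0250+0.0400 = 0.1250 m
sum ≈ 0.1560+0.7605+1.5480+0.1250 ≈ 2.5895 m = S ✓

v_R_max = 39/20 m/s = 1.9500 m/s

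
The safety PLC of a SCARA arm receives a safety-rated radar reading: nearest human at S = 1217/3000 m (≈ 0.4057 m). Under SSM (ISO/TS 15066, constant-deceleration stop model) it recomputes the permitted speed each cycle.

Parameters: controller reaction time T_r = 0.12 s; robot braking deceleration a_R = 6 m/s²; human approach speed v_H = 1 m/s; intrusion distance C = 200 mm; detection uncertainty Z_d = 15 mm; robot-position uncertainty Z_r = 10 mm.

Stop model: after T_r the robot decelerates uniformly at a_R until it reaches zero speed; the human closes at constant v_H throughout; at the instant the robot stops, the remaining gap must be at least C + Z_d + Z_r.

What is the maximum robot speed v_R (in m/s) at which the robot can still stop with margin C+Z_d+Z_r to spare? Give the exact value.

v_R_max = 1/5 m/s = 0.2000 m/s

at the boundary: (1/12)·v² + (43/150)·v + (-91/1500) = 0
  disc = (43/150)² − 4·(1/12)·(-91/1500) = 64/625 ; √disc = 8/25
  v_R = (−(43/150) + 8/25) / (2·(1/12)) = 1/5 m/s
check:
stop time T_s = (1/5)/6 = 0.0333 s
robot covers v_R·T_r = 0.2000·0.1200 = 0.0240 m before braking
robot covers 0.2000·0.0333 − ½·6.0000·0.0333² = 0.0033 m while stopping
human over T_r+T_s: 1.0000·(0.1200+0.0333) = 0.1533 m
residual clearance needed = 0.2000+0.0150+0.0100 = 0.2250 m
sum ≈ 0.0240+0.0033+0.1533+0.2250 ≈ 0.4057 m = S ✓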